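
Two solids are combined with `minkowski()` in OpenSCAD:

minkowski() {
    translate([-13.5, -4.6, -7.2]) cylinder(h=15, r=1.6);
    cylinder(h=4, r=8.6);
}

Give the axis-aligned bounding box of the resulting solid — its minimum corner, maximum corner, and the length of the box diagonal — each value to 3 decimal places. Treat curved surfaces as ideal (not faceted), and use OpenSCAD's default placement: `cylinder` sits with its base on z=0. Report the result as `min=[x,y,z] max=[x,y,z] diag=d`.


min=[-23.700,-14.800,-7.200] max=[-3.300,5.600,11.800] diag=34.544

A = translate([-13.5, -4.6, -7.2]) cylinder(h=15, r=1.6) → bbox [-15.1,-6.2,-7.2] .. [-11.9,-3,7.8]
B = cylinder(h=4, r=8.6) → bbox [-8.6,-8.6,0] .. [8.6,8.6,4]
lo = A.lo+B.lo = [-15.1-8.6, -6.2-8.6, -7.2+0] = [-23.700,-14.800,-7.200]
hi = A.hi+B.hi = [-11.9+8.6, -3+8.6, 7.8+4] = [-3.300,5.600,11.800]
diag = √(20.4²+20.4²+19²) = √1193.32 = 34.544


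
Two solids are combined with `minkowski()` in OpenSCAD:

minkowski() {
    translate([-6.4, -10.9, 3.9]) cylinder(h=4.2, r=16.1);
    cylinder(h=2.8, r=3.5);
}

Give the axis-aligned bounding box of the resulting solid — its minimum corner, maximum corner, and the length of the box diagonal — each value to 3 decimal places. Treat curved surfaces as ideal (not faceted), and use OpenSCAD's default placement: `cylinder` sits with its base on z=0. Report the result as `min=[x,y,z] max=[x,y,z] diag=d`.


min=[-26.000,-30.500,3.900] max=[13.200,8.700,10.900] diag=55.877

A = translate([-6.4, -10.9, 3.9]) cylinder(h=4.2, r=16.1) → bbox [-22.5,-27,3.9] .. [9.7,5.2,8.1]
B = cylinder(h=2.8, r=3.5) → bbox [-3.5,-3.5,0] .. [3.5,3.5,2.8]
lo = A.lo+B.lo = [-22.5-3.5, -27-3.5, 3.9+0] = [-26.000,-30.500,3.900]
hi = A.hi+B.hi = [9.7+3.5, 5.2+3.5, 8.1+2.8] = [13.200,8.700,10.900]
diag = √(39.2²+39.2²+7²) = √3122.28 = 55.877


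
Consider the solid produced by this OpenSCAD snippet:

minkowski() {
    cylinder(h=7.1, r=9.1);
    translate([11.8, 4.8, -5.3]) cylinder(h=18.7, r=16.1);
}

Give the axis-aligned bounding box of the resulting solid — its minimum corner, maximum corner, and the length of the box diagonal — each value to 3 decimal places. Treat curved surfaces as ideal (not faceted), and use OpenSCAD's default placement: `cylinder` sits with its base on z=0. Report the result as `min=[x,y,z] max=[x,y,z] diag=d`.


min=[-13.400,-20.400,-5.300] max=[37.000,30.000,20.500] diag=75.802

A = translate([11.8, 4.8, -5.3]) cylinder(h=18.7, r=16.1) → bbox [-4.3,-11.3,-5.3] .. [27.9,20.9,13.4]
B = cylinder(h=7.1, r=9.1) → bbox [-9.1,-9.1,0] .. [9.1,9.1,7.1]
lo = A.lo+B.lo = [-4.3-9.1, -11.3-9.1, -5.3+0] = [-13.400,-20.400,-5.300]
hi = A.hi+B.hi = [27.9+9.1, 20.9+9.1, 13.4+7.1] = [37.000,30.000,20.500]
diag = √(50.4²+50.4²+25.8²) = √5745.96 = 75.802


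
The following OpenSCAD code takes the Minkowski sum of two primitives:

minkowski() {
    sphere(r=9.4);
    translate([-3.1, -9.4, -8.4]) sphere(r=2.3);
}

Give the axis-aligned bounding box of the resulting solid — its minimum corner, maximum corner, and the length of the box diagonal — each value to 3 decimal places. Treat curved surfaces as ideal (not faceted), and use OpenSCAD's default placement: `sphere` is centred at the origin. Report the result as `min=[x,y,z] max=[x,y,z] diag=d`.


min=[-14.800,-21.100,-20.100] max=[8.600,2.300,3.300] diag=40.530

A = translate([-3.1, -9.4, -8.4]) sphere(r=2.3) → bbox [-5.4,-11.7,-10.7] .. [-0.8,-7.1,-6.1]
B = sphere(r=9.4) → bbox [-9.4,-9.4,-9.4] .. [9.4,9.4,9.4]
lo = A.lo+B.lo = [-5.4-9.4, -11.7-9.4, -10.7-9.4] = [-14.800,-21.100,-20.100]
hi = A.hi+B.hi = [-0.8+9.4, -7.1+9.4, -6.1+9.4] = [8.600,2.300,3.300]
diag = √(23.4²+23.4²+23.4²) = √1642.68 = 40.530


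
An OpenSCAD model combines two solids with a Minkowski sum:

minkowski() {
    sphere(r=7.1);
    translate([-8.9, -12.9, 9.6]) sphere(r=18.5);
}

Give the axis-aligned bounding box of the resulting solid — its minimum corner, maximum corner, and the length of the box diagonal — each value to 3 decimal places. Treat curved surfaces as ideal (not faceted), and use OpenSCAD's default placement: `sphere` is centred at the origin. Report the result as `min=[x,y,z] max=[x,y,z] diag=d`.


min=[-34.500,-38.500,-16.000] max=[16.700,12.700,35.200] diag=88.681

A = translate([-8.9, -12.9, 9.6]) sphere(r=18.5) → bbox [-27.4,-31.4,-8.9] .. [9.6,5.6,28.1]
B = sphere(r=7.1) → bbox [-7.1,-7.1,-7.1] .. [7.1,7.1,7.1]
lo = A.lo+B.lo = [-27.4-7.1, -31.4-7.1, -8.9-7.1] = [-34.500,-38.500,-16.000]
hi = A.hi+B.hi = [9.6+7.1, 5.6+7.1, 28.1+7.1] = [16.700,12.700,35.200]
diag = √(51.2²+51.2²+51.2²) = √7864.32 = 88.681


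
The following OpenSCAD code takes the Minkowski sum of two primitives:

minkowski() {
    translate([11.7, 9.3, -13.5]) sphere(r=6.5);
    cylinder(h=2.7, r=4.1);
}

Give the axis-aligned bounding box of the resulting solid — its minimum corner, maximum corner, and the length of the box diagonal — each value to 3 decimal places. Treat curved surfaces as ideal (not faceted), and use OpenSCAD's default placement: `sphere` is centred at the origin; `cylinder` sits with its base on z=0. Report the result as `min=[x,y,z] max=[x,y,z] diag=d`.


min=[1.100,-1.300,-20.000] max=[22.300,19.900,-4.300] diag=33.843

A = translate([11.7, 9.3, -13.5]) sphere(r=6.5) → bbox [5.2,2.8,-20] .. [18.2,15.8,-7]
B = cylinder(h=2.7, r=4.1) → bbox [-4.1,-4.1,0] .. [4.1,4.1,2.7]
lo = A.lo+B.lo = [5.2-4.1, 2.8-4.1, -20+0] = [1.100,-1.300,-20.000]
hi = A.hi+B.hi = [18.2+4.1, 15.8+4.1, -7+2.7] = [22.300,19.900,-4.300]
diag = √(21.2²+21.2²+15.7²) = √1145.37 = 33.843


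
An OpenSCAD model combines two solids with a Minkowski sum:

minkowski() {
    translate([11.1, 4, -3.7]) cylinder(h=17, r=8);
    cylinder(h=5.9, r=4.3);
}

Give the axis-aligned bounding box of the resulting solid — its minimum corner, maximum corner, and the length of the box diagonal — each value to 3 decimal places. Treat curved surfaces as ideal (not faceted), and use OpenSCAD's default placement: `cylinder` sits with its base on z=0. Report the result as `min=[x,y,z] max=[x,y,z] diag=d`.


A = translate([11.1, 4, -3.7]) cylinder(h=17, r=8) → bbox [3.1,-4,-3.7] .. [19.1,12,13.3]
B = cylinder(h=5.9, r=4.3) → bbox [-4.3,-4.3,0] .. [4.3,4.3,5.9]
lo = A.lo+B.lo = [3.1-4.3, -4-4.3, -3.7+0] = [-1.200,-8.300,-3.700]
hi = A.hi+B.hi = [19.1+4.3, 12+4.3, 13.3+5.9] = [23.400,16.300,19.200]
diag = √(24.6²+24.6²+22.9²) = √1734.73 = 41.650

min=[-1.200,-8.300,-3.700] max=[23.400,16.300,19.200] diag=41.650


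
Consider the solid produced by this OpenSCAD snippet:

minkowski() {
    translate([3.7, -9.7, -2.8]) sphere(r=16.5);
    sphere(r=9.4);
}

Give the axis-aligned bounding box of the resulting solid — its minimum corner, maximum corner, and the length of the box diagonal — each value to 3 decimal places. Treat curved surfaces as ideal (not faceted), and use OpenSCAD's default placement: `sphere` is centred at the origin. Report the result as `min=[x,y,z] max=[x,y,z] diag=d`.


min=[-22.200,-35.600,-28.700] max=[29.600,16.200,23.100] diag=89.720

A = translate([3.7, -9.7, -2.8]) sphere(r=16.5) → bbox [-12.8,-26.2,-19.3] .. [20.2,6.8,13.7]
B = sphere(r=9.4) → bbox [-9.4,-9.4,-9.4] .. [9.4,9.4,9.4]
lo = A.lo+B.lo = [-12.8-9.4, -26.2-9.4, -19.3-9.4] = [-22.200,-35.600,-28.700]
hi = A.hi+B.hi = [20.2+9.4, 6.8+9.4, 13.7+9.4] = [29.600,16.200,23.100]
diag = √(51.8²+51.8²+51.8²) = √8049.72 = 89.720


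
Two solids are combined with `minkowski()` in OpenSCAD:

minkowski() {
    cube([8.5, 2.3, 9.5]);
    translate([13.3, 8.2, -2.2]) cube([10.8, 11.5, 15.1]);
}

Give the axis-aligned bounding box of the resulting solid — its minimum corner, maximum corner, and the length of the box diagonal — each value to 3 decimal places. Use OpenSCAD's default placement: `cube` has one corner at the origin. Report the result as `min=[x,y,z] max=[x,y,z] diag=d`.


A = translate([13.3, 8.2, -2.2]) cube([10.8, 11.5, 15.1]) → bbox [13.3,8.2,-2.2] .. [24.1,19.7,12.9]
B = cube([8.5, 2.3, 9.5]) → bbox [0,0,0] .. [8.5,2.3,9.5]
lo = A.lo+B.lo = [13.3+0, 8.2+0, -2.2+0] = [13.300,8.200,-2.200]
hi = A.hi+B.hi = [24.1+8.5, 19.7+2.3, 12.9+9.5] = [32.600,22.000,22.400]
diag = √(19.3²+13.8²+24.6²) = √1168.09 = 34.177

min=[13.300,8.200,-2.200] max=[32.600,22.000,22.400] diag=34.177


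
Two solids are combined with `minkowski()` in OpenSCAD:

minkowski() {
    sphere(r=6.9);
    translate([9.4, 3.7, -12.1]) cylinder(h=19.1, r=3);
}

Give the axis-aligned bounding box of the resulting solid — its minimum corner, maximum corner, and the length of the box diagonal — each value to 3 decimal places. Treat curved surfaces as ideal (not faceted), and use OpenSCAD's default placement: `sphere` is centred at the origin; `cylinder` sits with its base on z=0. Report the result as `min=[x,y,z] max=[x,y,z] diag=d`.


A = translate([9.4, 3.7, -12.1]) cylinder(h=19.1, r=3) → bbox [6.4,0.7,-12.1] .. [12.4,6.7,7]
B = sphere(r=6.9) → bbox [-6.9,-6.9,-6.9] .. [6.9,6.9,6.9]
lo = A.lo+B.lo = [6.4-6.9, 0.7-6.9, -12.1-6.9] = [-0.500,-6.200,-19.000]
hi = A.hi+B.hi = [12.4+6.9, 6.7+6.9, 7+6.9] = [19.300,13.600,13.900]
diag = √(19.8²+19.8²+32.9²) = √1866.49 = 43.203

min=[-0.500,-6.200,-19.000] max=[19.300,13.600,13.900] diag=43.203


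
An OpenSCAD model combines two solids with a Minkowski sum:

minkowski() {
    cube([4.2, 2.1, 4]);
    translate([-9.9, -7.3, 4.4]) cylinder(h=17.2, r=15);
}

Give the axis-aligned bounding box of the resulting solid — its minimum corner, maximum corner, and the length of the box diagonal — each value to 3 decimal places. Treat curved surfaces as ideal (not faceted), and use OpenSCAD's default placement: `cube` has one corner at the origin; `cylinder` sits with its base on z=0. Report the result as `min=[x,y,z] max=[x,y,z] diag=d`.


min=[-24.900,-22.300,4.400] max=[9.300,9.800,25.600] diag=51.473

A = translate([-9.9, -7.3, 4.4]) cylinder(h=17.2, r=15) → bbox [-24.9,-22.3,4.4] .. [5.1,7.7,21.6]
B = cube([4.2, 2.1, 4]) → bbox [0,0,0] .. [4.2,2.1,4]
lo = A.lo+B.lo = [-24.9+0, -22.3+0, 4.4+0] = [-24.900,-22.300,4.400]
hi = A.hi+B.hi = [5.1+4.2, 7.7+2.1, 21.6+4] = [9.300,9.800,25.600]
diag = √(34.2²+32.1²+21.2²) = √2649.49 = 51.473


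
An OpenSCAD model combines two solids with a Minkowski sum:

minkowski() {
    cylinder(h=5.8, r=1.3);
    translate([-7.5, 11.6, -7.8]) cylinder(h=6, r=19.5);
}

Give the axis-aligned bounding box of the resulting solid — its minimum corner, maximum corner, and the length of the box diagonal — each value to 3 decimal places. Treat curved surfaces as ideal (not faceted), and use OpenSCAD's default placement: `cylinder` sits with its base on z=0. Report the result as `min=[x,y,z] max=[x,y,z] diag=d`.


min=[-28.300,-9.200,-7.800] max=[13.300,32.400,4.000] diag=60.003

A = translate([-7.5, 11.6, -7.8]) cylinder(h=6, r=19.5) → bbox [-27,-7.9,-7.8] .. [12,31.1,-1.8]
B = cylinder(h=5.8, r=1.3) → bbox [-1.3,-1.3,0] .. [1.3,1.3,5.8]
lo = A.lo+B.lo = [-27-1.3, -7.9-1.3, -7.8+0] = [-28.300,-9.200,-7.800]
hi = A.hi+B.hi = [12+1.3, 31.1+1.3, -1.8+5.8] = [13.300,32.400,4.000]
diag = √(41.6²+41.6²+11.8²) = √3600.36 = 60.003


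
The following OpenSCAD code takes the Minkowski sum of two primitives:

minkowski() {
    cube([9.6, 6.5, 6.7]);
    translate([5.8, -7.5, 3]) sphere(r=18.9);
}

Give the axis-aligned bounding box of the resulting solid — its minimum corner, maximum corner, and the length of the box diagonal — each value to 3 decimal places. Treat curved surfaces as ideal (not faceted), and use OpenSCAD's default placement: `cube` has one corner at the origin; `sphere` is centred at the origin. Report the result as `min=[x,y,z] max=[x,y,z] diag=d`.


A = translate([5.8, -7.5, 3]) sphere(r=18.9) → bbox [-13.1,-26.4,-15.9] .. [24.7,11.4,21.9]
B = cube([9.6, 6.5, 6.7]) → bbox [0,0,0] .. [9.6,6.5,6.7]
lo = A.lo+B.lo = [-13.1+0, -26.4+0, -15.9+0] = [-13.100,-26.400,-15.900]
hi = A.hi+B.hi = [24.7+9.6, 11.4+6.5, 21.9+6.7] = [34.300,17.900,28.600]
diag = √(47.4²+44.3²+44.5²) = √6189.5 = 78.673

min=[-13.100,-26.400,-15.900] max=[34.300,17.900,28.600] diag=78.673


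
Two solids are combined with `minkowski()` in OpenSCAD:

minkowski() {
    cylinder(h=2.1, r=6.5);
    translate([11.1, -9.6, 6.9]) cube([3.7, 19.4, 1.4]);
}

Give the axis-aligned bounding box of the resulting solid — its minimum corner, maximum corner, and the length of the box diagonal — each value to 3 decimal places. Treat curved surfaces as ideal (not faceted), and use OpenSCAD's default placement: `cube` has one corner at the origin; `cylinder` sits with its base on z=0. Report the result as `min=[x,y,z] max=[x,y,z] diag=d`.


min=[4.600,-16.100,6.900] max=[21.300,16.300,10.400] diag=36.618

A = translate([11.1, -9.6, 6.9]) cube([3.7, 19.4, 1.4]) → bbox [11.1,-9.6,6.9] .. [14.8,9.8,8.3]
B = cylinder(h=2.1, r=6.5) → bbox [-6.5,-6.5,0] .. [6.5,6.5,2.1]
lo = A.lo+B.lo = [11.1-6.5, -9.6-6.5, 6.9+0] = [4.600,-16.100,6.900]
hi = A.hi+B.hi = [14.8+6.5, 9.8+6.5, 8.3+2.1] = [21.300,16.300,10.400]
diag = √(16.7²+32.4²+3.5²) = √1340.9 = 36.618


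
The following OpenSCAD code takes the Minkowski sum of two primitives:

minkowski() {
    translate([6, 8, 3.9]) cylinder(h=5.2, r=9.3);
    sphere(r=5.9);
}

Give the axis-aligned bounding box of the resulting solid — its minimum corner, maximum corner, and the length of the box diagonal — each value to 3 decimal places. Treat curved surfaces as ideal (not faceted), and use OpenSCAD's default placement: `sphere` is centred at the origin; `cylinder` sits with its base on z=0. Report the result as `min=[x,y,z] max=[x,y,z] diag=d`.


A = translate([6, 8, 3.9]) cylinder(h=5.2, r=9.3) → bbox [-3.3,-1.3,3.9] .. [15.3,17.3,9.1]
B = sphere(r=5.9) → bbox [-5.9,-5.9,-5.9] .. [5.9,5.9,5.9]
lo = A.lo+B.lo = [-3.3-5.9, -1.3-5.9, 3.9-5.9] = [-9.200,-7.200,-2.000]
hi = A.hi+B.hi = [15.3+5.9, 17.3+5.9, 9.1+5.9] = [21.200,23.200,15.000]
diag = √(30.4²+30.4²+17²) = √2137.32 = 46.231

min=[-9.200,-7.200,-2.000] max=[21.200,23.200,15.000] diag=46.231


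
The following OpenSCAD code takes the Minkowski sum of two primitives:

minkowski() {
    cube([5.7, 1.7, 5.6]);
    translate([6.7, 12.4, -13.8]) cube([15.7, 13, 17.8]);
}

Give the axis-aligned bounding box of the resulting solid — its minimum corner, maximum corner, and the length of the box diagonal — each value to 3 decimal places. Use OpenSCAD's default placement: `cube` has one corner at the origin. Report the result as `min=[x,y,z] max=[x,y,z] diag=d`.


min=[6.700,12.400,-13.800] max=[28.100,27.100,9.600] diag=34.952

A = translate([6.7, 12.4, -13.8]) cube([15.7, 13, 17.8]) → bbox [6.7,12.4,-13.8] .. [22.4,25.4,4]
B = cube([5.7, 1.7, 5.6]) → bbox [0,0,0] .. [5.7,1.7,5.6]
lo = A.lo+B.lo = [6.7+0, 12.4+0, -13.8+0] = [6.700,12.400,-13.800]
hi = A.hi+B.hi = [22.4+5.7, 25.4+1.7, 4+5.6] = [28.100,27.100,9.600]
diag = √(21.4²+14.7²+23.4²) = √1221.61 = 34.952


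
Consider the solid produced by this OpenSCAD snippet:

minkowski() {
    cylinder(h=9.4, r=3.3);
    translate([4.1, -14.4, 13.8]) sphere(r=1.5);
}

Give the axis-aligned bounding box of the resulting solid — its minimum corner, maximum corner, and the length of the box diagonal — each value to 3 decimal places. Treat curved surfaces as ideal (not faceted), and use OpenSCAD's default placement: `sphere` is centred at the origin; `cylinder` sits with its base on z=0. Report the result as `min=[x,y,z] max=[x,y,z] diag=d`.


min=[-0.700,-19.200,12.300] max=[8.900,-9.600,24.700] diag=18.387

A = translate([4.1, -14.4, 13.8]) sphere(r=1.5) → bbox [2.6,-15.9,12.3] .. [5.6,-12.9,15.3]
B = cylinder(h=9.4, r=3.3) → bbox [-3.3,-3.3,0] .. [3.3,3.3,9.4]
lo = A.lo+B.lo = [2.6-3.3, -15.9-3.3, 12.3+0] = [-0.700,-19.200,12.300]
hi = A.hi+B.hi = [5.6+3.3, -12.9+3.3, 15.3+9.4] = [8.900,-9.600,24.700]
diag = √(9.6²+9.6²+12.4²) = √338.08 = 18.387


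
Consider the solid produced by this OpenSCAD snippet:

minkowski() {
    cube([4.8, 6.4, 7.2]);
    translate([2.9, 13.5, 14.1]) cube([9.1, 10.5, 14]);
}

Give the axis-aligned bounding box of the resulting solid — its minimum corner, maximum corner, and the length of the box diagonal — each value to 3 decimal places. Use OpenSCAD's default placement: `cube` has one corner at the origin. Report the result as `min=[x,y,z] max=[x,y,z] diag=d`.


min=[2.900,13.500,14.100] max=[16.800,30.400,35.300] diag=30.467

A = translate([2.9, 13.5, 14.1]) cube([9.1, 10.5, 14]) → bbox [2.9,13.5,14.1] .. [12,24,28.1]
B = cube([4.8, 6.4, 7.2]) → bbox [0,0,0] .. [4.8,6.4,7.2]
lo = A.lo+B.lo = [2.9+0, 13.5+0, 14.1+0] = [2.900,13.500,14.100]
hi = A.hi+B.hi = [12+4.8, 24+6.4, 28.1+7.2] = [16.800,30.400,35.300]
diag = √(13.9²+16.9²+21.2²) = √928.26 = 30.467


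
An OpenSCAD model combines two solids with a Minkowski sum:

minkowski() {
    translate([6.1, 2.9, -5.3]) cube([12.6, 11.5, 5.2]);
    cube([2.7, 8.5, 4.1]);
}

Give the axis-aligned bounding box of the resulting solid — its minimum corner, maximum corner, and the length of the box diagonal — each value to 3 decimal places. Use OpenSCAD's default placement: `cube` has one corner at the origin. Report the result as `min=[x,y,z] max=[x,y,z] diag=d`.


A = translate([6.1, 2.9, -5.3]) cube([12.6, 11.5, 5.2]) → bbox [6.1,2.9,-5.3] .. [18.7,14.4,-0.1]
B = cube([2.7, 8.5, 4.1]) → bbox [0,0,0] .. [2.7,8.5,4.1]
lo = A.lo+B.lo = [6.1+0, 2.9+0, -5.3+0] = [6.100,2.900,-5.300]
hi = A.hi+B.hi = [18.7+2.7, 14.4+8.5, -0.1+4.1] = [21.400,22.900,4.000]
diag = √(15.3²+20²+9.3²) = √720.58 = 26.844

min=[6.100,2.900,-5.300] max=[21.400,22.900,4.000] diag=26.844


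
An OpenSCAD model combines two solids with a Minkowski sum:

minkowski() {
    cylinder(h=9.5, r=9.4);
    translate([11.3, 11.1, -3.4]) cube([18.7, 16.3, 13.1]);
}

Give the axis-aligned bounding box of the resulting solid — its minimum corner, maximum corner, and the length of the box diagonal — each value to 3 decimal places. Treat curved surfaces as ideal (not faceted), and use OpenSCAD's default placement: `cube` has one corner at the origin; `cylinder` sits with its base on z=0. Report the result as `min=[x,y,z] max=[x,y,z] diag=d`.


min=[1.900,1.700,-3.400] max=[39.400,36.800,19.200] diag=56.116

A = translate([11.3, 11.1, -3.4]) cube([18.7, 16.3, 13.1]) → bbox [11.3,11.1,-3.4] .. [30,27.4,9.7]
B = cylinder(h=9.5, r=9.4) → bbox [-9.4,-9.4,0] .. [9.4,9.4,9.5]
lo = A.lo+B.lo = [11.3-9.4, 11.1-9.4, -3.4+0] = [1.900,1.700,-3.400]
hi = A.hi+B.hi = [30+9.4, 27.4+9.4, 9.7+9.5] = [39.400,36.800,19.200]
diag = √(37.5²+35.1²+22.6²) = √3149.02 = 56.116


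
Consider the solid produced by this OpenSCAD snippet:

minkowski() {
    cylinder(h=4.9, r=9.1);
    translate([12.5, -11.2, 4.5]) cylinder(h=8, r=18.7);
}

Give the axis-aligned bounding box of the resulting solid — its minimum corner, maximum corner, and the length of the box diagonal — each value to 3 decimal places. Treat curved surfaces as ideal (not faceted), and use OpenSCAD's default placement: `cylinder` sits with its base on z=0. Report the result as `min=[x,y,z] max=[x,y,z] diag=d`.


min=[-15.300,-39.000,4.500] max=[40.300,16.600,17.400] diag=79.681

A = translate([12.5, -11.2, 4.5]) cylinder(h=8, r=18.7) → bbox [-6.2,-29.9,4.5] .. [31.2,7.5,12.5]
B = cylinder(h=4.9, r=9.1) → bbox [-9.1,-9.1,0] .. [9.1,9.1,4.9]
lo = A.lo+B.lo = [-6.2-9.1, -29.9-9.1, 4.5+0] = [-15.300,-39.000,4.500]
hi = A.hi+B.hi = [31.2+9.1, 7.5+9.1, 12.5+4.9] = [40.300,16.600,17.400]
diag = √(55.6²+55.6²+12.9²) = √6349.13 = 79.681


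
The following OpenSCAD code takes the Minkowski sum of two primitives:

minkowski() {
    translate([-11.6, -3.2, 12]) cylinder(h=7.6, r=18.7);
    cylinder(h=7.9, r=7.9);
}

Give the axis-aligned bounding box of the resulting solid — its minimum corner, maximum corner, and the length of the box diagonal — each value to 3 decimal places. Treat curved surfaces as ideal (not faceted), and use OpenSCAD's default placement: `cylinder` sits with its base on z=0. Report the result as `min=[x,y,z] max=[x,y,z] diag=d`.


A = translate([-11.6, -3.2, 12]) cylinder(h=7.6, r=18.7) → bbox [-30.3,-21.9,12] .. [7.1,15.5,19.6]
B = cylinder(h=7.9, r=7.9) → bbox [-7.9,-7.9,0] .. [7.9,7.9,7.9]
lo = A.lo+B.lo = [-30.3-7.9, -21.9-7.9, 12+0] = [-38.200,-29.800,12.000]
hi = A.hi+B.hi = [7.1+7.9, 15.5+7.9, 19.6+7.9] = [15.000,23.400,27.500]
diag = √(53.2²+53.2²+15.5²) = √5900.73 = 76.816

min=[-38.200,-29.800,12.000] max=[15.000,23.400,27.500] diag=76.816


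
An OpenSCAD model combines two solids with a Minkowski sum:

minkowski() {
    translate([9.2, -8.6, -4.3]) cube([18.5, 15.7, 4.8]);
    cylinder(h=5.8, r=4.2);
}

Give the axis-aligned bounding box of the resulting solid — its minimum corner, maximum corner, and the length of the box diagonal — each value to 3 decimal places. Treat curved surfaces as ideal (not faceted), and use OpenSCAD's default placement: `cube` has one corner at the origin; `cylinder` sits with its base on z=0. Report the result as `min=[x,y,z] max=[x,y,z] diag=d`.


min=[5.000,-12.800,-4.300] max=[31.900,11.300,6.300] diag=37.640

A = translate([9.2, -8.6, -4.3]) cube([18.5, 15.7, 4.8]) → bbox [9.2,-8.6,-4.3] .. [27.7,7.1,0.5]
B = cylinder(h=5.8, r=4.2) → bbox [-4.2,-4.2,0] .. [4.2,4.2,5.8]
lo = A.lo+B.lo = [9.2-4.2, -8.6-4.2, -4.3+0] = [5.000,-12.800,-4.300]
hi = A.hi+B.hi = [27.7+4.2, 7.1+4.2, 0.5+5.8] = [31.900,11.300,6.300]
diag = √(26.9²+24.1²+10.6²) = √1416.78 = 37.640


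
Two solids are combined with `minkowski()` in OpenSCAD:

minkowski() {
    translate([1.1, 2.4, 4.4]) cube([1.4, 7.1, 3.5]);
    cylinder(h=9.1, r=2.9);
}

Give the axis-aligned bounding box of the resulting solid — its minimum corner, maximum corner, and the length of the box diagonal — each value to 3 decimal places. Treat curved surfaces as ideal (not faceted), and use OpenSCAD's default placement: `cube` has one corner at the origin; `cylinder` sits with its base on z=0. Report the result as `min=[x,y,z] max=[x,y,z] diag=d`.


min=[-1.800,-0.500,4.400] max=[5.400,12.400,17.000] diag=19.417

A = translate([1.1, 2.4, 4.4]) cube([1.4, 7.1, 3.5]) → bbox [1.1,2.4,4.4] .. [2.5,9.5,7.9]
B = cylinder(h=9.1, r=2.9) → bbox [-2.9,-2.9,0] .. [2.9,2.9,9.1]
lo = A.lo+B.lo = [1.1-2.9, 2.4-2.9, 4.4+0] = [-1.800,-0.500,4.400]
hi = A.hi+B.hi = [2.5+2.9, 9.5+2.9, 7.9+9.1] = [5.400,12.400,17.000]
diag = √(7.2²+12.9²+12.6²) = √377.01 = 19.417


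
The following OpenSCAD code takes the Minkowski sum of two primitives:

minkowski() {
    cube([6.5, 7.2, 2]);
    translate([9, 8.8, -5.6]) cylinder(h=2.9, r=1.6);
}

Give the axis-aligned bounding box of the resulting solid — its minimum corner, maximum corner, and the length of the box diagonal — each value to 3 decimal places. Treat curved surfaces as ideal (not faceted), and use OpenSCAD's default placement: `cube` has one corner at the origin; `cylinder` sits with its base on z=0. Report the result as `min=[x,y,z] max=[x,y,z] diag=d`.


A = translate([9, 8.8, -5.6]) cylinder(h=2.9, r=1.6) → bbox [7.4,7.2,-5.6] .. [10.6,10.4,-2.7]
B = cube([6.5, 7.2, 2]) → bbox [0,0,0] .. [6.5,7.2,2]
lo = A.lo+B.lo = [7.4+0, 7.2+0, -5.6+0] = [7.400,7.200,-5.600]
hi = A.hi+B.hi = [10.6+6.5, 10.4+7.2, -2.7+2] = [17.100,17.600,-0.700]
diag = √(9.7²+10.4²+4.9²) = √226.26 = 15.042

min=[7.400,7.200,-5.600] max=[17.100,17.600,-0.700] diag=15.042


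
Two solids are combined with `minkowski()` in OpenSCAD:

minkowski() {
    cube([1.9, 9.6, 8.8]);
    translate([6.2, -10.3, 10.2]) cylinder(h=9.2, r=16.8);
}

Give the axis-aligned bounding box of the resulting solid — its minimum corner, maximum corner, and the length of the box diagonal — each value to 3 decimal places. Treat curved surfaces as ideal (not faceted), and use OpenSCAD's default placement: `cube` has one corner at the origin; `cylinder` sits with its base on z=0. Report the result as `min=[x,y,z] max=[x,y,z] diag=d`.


min=[-10.600,-27.100,10.200] max=[24.900,16.100,28.200] diag=58.741

A = translate([6.2, -10.3, 10.2]) cylinder(h=9.2, r=16.8) → bbox [-10.6,-27.1,10.2] .. [23,6.5,19.4]
B = cube([1.9, 9.6, 8.8]) → bbox [0,0,0] .. [1.9,9.6,8.8]
lo = A.lo+B.lo = [-10.6+0, -27.1+0, 10.2+0] = [-10.600,-27.100,10.200]
hi = A.hi+B.hi = [23+1.9, 6.5+9.6, 19.4+8.8] = [24.900,16.100,28.200]
diag = √(35.5²+43.2²+18²) = √3450.49 = 58.741


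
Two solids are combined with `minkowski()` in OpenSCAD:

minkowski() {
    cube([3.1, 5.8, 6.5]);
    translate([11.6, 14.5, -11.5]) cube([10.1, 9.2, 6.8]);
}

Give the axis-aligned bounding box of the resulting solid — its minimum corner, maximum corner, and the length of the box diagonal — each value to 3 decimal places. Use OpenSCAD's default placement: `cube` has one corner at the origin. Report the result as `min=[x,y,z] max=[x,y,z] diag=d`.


A = translate([11.6, 14.5, -11.5]) cube([10.1, 9.2, 6.8]) → bbox [11.6,14.5,-11.5] .. [21.7,23.7,-4.7]
B = cube([3.1, 5.8, 6.5]) → bbox [0,0,0] .. [3.1,5.8,6.5]
lo = A.lo+B.lo = [11.6+0, 14.5+0, -11.5+0] = [11.600,14.500,-11.500]
hi = A.hi+B.hi = [21.7+3.1, 23.7+5.8, -4.7+6.5] = [24.800,29.500,1.800]
diag = √(13.2²+15²+13.3²) = √576.13 = 24.003

min=[11.600,14.500,-11.500] max=[24.800,29.500,1.800] diag=24.003


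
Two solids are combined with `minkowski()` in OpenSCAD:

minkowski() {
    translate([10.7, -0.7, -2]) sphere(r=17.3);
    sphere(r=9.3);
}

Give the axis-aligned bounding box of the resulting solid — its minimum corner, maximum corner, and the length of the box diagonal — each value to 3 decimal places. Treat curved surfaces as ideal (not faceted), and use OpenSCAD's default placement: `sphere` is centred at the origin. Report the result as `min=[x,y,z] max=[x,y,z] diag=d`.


A = translate([10.7, -0.7, -2]) sphere(r=17.3) → bbox [-6.6,-18,-19.3] .. [28,16.6,15.3]
B = sphere(r=9.3) → bbox [-9.3,-9.3,-9.3] .. [9.3,9.3,9.3]
lo = A.lo+B.lo = [-6.6-9.3, -18-9.3, -19.3-9.3] = [-15.900,-27.300,-28.600]
hi = A.hi+B.hi = [28+9.3, 16.6+9.3, 15.3+9.3] = [37.300,25.900,24.600]
diag = √(53.2²+53.2²+53.2²) = √8490.72 = 92.145

min=[-15.900,-27.300,-28.600] max=[37.300,25.900,24.600] diag=92.145


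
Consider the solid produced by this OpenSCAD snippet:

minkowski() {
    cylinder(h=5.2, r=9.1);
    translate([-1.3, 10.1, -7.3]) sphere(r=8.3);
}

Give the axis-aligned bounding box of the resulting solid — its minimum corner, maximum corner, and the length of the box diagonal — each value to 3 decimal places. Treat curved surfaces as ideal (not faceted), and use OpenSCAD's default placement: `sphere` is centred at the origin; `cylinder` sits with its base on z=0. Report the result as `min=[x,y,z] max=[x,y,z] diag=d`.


A = translate([-1.3, 10.1, -7.3]) sphere(r=8.3) → bbox [-9.6,1.8,-15.6] .. [7,18.4,1]
B = cylinder(h=5.2, r=9.1) → bbox [-9.1,-9.1,0] .. [9.1,9.1,5.2]
lo = A.lo+B.lo = [-9.6-9.1, 1.8-9.1, -15.6+0] = [-18.700,-7.300,-15.600]
hi = A.hi+B.hi = [7+9.1, 18.4+9.1, 1+5.2] = [16.100,27.500,6.200]
diag = √(34.8²+34.8²+21.8²) = √2897.32 = 53.827

min=[-18.700,-7.300,-15.600] max=[16.100,27.500,6.200] diag=53.827


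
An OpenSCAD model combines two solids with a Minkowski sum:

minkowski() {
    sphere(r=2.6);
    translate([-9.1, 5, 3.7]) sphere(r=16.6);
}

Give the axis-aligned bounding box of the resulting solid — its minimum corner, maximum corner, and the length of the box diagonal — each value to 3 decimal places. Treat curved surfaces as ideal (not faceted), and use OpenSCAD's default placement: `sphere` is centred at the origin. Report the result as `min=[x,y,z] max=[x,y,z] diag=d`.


min=[-28.300,-14.200,-15.500] max=[10.100,24.200,22.900] diag=66.511

A = translate([-9.1, 5, 3.7]) sphere(r=16.6) → bbox [-25.7,-11.6,-12.9] .. [7.5,21.6,20.3]
B = sphere(r=2.6) → bbox [-2.6,-2.6,-2.6] .. [2.6,2.6,2.6]
lo = A.lo+B.lo = [-25.7-2.6, -11.6-2.6, -12.9-2.6] = [-28.300,-14.200,-15.500]
hi = A.hi+B.hi = [7.5+2.6, 21.6+2.6, 20.3+2.6] = [10.100,24.200,22.900]
diag = √(38.4²+38.4²+38.4²) = √4423.68 = 66.511


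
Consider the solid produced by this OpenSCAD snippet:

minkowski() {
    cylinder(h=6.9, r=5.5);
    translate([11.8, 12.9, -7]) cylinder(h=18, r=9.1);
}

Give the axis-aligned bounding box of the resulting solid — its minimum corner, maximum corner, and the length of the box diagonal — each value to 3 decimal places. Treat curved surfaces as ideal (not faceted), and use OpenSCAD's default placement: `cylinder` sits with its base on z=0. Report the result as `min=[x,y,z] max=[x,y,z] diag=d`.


min=[-2.800,-1.700,-7.000] max=[26.400,27.500,17.900] diag=48.221

A = translate([11.8, 12.9, -7]) cylinder(h=18, r=9.1) → bbox [2.7,3.8,-7] .. [20.9,22,11]
B = cylinder(h=6.9, r=5.5) → bbox [-5.5,-5.5,0] .. [5.5,5.5,6.9]
lo = A.lo+B.lo = [2.7-5.5, 3.8-5.5, -7+0] = [-2.800,-1.700,-7.000]
hi = A.hi+B.hi = [20.9+5.5, 22+5.5, 11+6.9] = [26.400,27.500,17.900]
diag = √(29.2²+29.2²+24.9²) = √2325.29 = 48.221


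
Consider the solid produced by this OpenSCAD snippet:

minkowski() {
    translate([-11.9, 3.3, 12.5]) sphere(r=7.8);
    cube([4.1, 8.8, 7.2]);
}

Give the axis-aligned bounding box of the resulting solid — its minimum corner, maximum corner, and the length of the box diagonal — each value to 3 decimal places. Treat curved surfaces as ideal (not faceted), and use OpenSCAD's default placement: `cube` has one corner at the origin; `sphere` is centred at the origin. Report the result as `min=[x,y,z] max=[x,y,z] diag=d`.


A = translate([-11.9, 3.3, 12.5]) sphere(r=7.8) → bbox [-19.7,-4.5,4.7] .. [-4.1,11.1,20.3]
B = cube([4.1, 8.8, 7.2]) → bbox [0,0,0] .. [4.1,8.8,7.2]
lo = A.lo+B.lo = [-19.7+0, -4.5+0, 4.7+0] = [-19.700,-4.500,4.700]
hi = A.hi+B.hi = [-4.1+4.1, 11.1+8.8, 20.3+7.2] = [0.000,19.900,27.500]
diag = √(19.7²+24.4²+22.8²) = √1503.29 = 38.772

min=[-19.700,-4.500,4.700] max=[0.000,19.900,27.500] diag=38.772


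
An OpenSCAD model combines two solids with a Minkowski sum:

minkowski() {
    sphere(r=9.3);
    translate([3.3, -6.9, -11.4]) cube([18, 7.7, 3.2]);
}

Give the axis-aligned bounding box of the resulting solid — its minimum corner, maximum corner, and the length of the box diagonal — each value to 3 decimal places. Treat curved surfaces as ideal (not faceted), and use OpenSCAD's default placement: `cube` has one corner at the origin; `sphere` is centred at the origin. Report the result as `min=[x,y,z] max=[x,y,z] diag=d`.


min=[-6.000,-16.200,-20.700] max=[30.600,10.100,1.100] diag=50.065

A = translate([3.3, -6.9, -11.4]) cube([18, 7.7, 3.2]) → bbox [3.3,-6.9,-11.4] .. [21.3,0.8,-8.2]
B = sphere(r=9.3) → bbox [-9.3,-9.3,-9.3] .. [9.3,9.3,9.3]
lo = A.lo+B.lo = [3.3-9.3, -6.9-9.3, -11.4-9.3] = [-6.000,-16.200,-20.700]
hi = A.hi+B.hi = [21.3+9.3, 0.8+9.3, -8.2+9.3] = [30.600,10.100,1.100]
diag = √(36.6²+26.3²+21.8²) = √2506.49 = 50.065


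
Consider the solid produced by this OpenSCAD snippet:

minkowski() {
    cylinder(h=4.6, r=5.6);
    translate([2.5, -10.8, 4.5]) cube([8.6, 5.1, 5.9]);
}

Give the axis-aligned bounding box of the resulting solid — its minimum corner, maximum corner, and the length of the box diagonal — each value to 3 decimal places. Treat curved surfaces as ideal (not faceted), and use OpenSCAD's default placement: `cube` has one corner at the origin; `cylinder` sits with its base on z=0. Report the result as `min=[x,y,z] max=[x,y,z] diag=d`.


A = translate([2.5, -10.8, 4.5]) cube([8.6, 5.1, 5.9]) → bbox [2.5,-10.8,4.5] .. [11.1,-5.7,10.4]
B = cylinder(h=4.6, r=5.6) → bbox [-5.6,-5.6,0] .. [5.6,5.6,4.6]
lo = A.lo+B.lo = [2.5-5.6, -10.8-5.6, 4.5+0] = [-3.100,-16.400,4.500]
hi = A.hi+B.hi = [11.1+5.6, -5.7+5.6, 10.4+4.6] = [16.700,-0.100,15.000]
diag = √(19.8²+16.3²+10.5²) = √767.98 = 27.712

min=[-3.100,-16.400,4.500] max=[16.700,-0.100,15.000] diag=27.712


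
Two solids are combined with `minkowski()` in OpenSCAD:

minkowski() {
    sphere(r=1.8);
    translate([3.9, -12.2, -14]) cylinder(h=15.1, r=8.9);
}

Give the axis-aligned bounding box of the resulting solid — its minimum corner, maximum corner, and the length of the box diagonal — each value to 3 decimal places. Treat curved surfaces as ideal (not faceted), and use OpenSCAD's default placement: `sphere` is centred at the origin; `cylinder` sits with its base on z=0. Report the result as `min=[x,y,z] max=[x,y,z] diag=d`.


A = translate([3.9, -12.2, -14]) cylinder(h=15.1, r=8.9) → bbox [-5,-21.1,-14] .. [12.8,-3.3,1.1]
B = sphere(r=1.8) → bbox [-1.8,-1.8,-1.8] .. [1.8,1.8,1.8]
lo = A.lo+B.lo = [-5-1.8, -21.1-1.8, -14-1.8] = [-6.800,-22.900,-15.800]
hi = A.hi+B.hi = [12.8+1.8, -3.3+1.8, 1.1+1.8] = [14.600,-1.500,2.900]
diag = √(21.4²+21.4²+18.7²) = √1265.61 = 35.575

min=[-6.800,-22.900,-15.800] max=[14.600,-1.500,2.900] diag=35.575


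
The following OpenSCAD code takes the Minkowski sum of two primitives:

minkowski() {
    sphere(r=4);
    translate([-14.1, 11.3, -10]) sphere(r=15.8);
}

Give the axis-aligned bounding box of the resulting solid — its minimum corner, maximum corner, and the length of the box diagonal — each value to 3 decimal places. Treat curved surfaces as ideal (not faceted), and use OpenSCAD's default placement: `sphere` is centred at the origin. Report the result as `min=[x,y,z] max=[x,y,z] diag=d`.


A = translate([-14.1, 11.3, -10]) sphere(r=15.8) → bbox [-29.9,-4.5,-25.8] .. [1.7,27.1,5.8]
B = sphere(r=4) → bbox [-4,-4,-4] .. [4,4,4]
lo = A.lo+B.lo = [-29.9-4, -4.5-4, -25.8-4] = [-33.900,-8.500,-29.800]
hi = A.hi+B.hi = [1.7+4, 27.1+4, 5.8+4] = [5.700,31.100,9.800]
diag = √(39.6²+39.6²+39.6²) = √4704.48 = 68.589

min=[-33.900,-8.500,-29.800] max=[5.700,31.100,9.800] diag=68.589


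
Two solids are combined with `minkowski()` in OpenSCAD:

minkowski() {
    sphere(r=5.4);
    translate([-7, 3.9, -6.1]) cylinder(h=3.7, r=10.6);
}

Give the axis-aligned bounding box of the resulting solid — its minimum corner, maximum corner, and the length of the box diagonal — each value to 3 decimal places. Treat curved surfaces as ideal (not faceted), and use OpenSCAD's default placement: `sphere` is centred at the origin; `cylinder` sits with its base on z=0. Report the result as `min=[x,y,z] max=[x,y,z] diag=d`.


A = translate([-7, 3.9, -6.1]) cylinder(h=3.7, r=10.6) → bbox [-17.6,-6.7,-6.1] .. [3.6,14.5,-2.4]
B = sphere(r=5.4) → bbox [-5.4,-5.4,-5.4] .. [5.4,5.4,5.4]
lo = A.lo+B.lo = [-17.6-5.4, -6.7-5.4, -6.1-5.4] = [-23.000,-12.100,-11.500]
hi = A.hi+B.hi = [3.6+5.4, 14.5+5.4, -2.4+5.4] = [9.000,19.900,3.000]
diag = √(32²+32²+14.5²) = √2258.25 = 47.521

min=[-23.000,-12.100,-11.500] max=[9.000,19.900,3.000] diag=47.521


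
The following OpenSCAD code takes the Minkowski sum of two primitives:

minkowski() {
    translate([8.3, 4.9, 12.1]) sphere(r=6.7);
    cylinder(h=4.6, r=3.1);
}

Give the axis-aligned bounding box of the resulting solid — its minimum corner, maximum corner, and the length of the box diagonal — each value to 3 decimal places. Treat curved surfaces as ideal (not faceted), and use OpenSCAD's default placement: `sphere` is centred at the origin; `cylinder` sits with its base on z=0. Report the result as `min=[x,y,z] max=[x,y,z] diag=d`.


A = translate([8.3, 4.9, 12.1]) sphere(r=6.7) → bbox [1.6,-1.8,5.4] .. [15,11.6,18.8]
B = cylinder(h=4.6, r=3.1) → bbox [-3.1,-3.1,0] .. [3.1,3.1,4.6]
lo = A.lo+B.lo = [1.6-3.1, -1.8-3.1, 5.4+0] = [-1.500,-4.900,5.400]
hi = A.hi+B.hi = [15+3.1, 11.6+3.1, 18.8+4.6] = [18.100,14.700,23.400]
diag = √(19.6²+19.6²+18²) = √1092.32 = 33.050

min=[-1.500,-4.900,5.400] max=[18.100,14.700,23.400] diag=33.050


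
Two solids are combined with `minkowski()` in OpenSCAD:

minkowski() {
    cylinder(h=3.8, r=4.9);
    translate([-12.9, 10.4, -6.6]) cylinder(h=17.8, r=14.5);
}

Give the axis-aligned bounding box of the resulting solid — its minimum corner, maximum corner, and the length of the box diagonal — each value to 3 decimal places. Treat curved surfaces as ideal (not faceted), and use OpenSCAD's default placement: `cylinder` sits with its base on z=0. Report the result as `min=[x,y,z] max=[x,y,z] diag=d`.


min=[-32.300,-9.000,-6.600] max=[6.500,29.800,15.000] diag=58.970

A = translate([-12.9, 10.4, -6.6]) cylinder(h=17.8, r=14.5) → bbox [-27.4,-4.1,-6.6] .. [1.6,24.9,11.2]
B = cylinder(h=3.8, r=4.9) → bbox [-4.9,-4.9,0] .. [4.9,4.9,3.8]
lo = A.lo+B.lo = [-27.4-4.9, -4.1-4.9, -6.6+0] = [-32.300,-9.000,-6.600]
hi = A.hi+B.hi = [1.6+4.9, 24.9+4.9, 11.2+3.8] = [6.500,29.800,15.000]
diag = √(38.8²+38.8²+21.6²) = √3477.44 = 58.970


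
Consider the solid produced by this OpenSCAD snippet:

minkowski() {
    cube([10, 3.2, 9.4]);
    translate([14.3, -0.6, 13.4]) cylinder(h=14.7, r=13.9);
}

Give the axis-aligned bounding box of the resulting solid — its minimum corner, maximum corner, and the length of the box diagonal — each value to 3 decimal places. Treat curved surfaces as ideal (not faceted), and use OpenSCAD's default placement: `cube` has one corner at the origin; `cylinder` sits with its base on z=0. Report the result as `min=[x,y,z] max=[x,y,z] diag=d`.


A = translate([14.3, -0.6, 13.4]) cylinder(h=14.7, r=13.9) → bbox [0.4,-14.5,13.4] .. [28.2,13.3,28.1]
B = cube([10, 3.2, 9.4]) → bbox [0,0,0] .. [10,3.2,9.4]
lo = A.lo+B.lo = [0.4+0, -14.5+0, 13.4+0] = [0.400,-14.500,13.400]
hi = A.hi+B.hi = [28.2+10, 13.3+3.2, 28.1+9.4] = [38.200,16.500,37.500]
diag = √(37.8²+31²+24.1²) = √2970.65 = 54.504

min=[0.400,-14.500,13.400] max=[38.200,16.500,37.500] diag=54.504


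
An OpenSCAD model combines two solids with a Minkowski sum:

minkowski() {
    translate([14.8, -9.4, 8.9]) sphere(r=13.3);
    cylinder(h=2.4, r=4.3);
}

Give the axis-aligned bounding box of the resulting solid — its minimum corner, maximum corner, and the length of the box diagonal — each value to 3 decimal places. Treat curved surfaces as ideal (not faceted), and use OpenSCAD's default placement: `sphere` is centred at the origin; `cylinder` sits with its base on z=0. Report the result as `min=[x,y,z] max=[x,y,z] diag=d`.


A = translate([14.8, -9.4, 8.9]) sphere(r=13.3) → bbox [1.5,-22.7,-4.4] .. [28.1,3.9,22.2]
B = cylinder(h=2.4, r=4.3) → bbox [-4.3,-4.3,0] .. [4.3,4.3,2.4]
lo = A.lo+B.lo = [1.5-4.3, -22.7-4.3, -4.4+0] = [-2.800,-27.000,-4.400]
hi = A.hi+B.hi = [28.1+4.3, 3.9+4.3, 22.2+2.4] = [32.400,8.200,24.600]
diag = √(35.2²+35.2²+29²) = √3319.08 = 57.611

min=[-2.800,-27.000,-4.400] max=[32.400,8.200,24.600] diag=57.611


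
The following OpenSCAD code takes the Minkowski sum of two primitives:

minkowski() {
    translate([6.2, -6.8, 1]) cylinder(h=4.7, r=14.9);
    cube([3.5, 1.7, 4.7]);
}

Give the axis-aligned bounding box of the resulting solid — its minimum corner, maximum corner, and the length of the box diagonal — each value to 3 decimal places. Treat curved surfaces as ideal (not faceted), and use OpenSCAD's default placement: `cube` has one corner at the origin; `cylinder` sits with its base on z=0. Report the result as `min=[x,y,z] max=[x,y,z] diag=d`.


A = translate([6.2, -6.8, 1]) cylinder(h=4.7, r=14.9) → bbox [-8.7,-21.7,1] .. [21.1,8.1,5.7]
B = cube([3.5, 1.7, 4.7]) → bbox [0,0,0] .. [3.5,1.7,4.7]
lo = A.lo+B.lo = [-8.7+0, -21.7+0, 1+0] = [-8.700,-21.700,1.000]
hi = A.hi+B.hi = [21.1+3.5, 8.1+1.7, 5.7+4.7] = [24.600,9.800,10.400]
diag = √(33.3²+31.5²+9.4²) = √2189.5 = 46.792

min=[-8.700,-21.700,1.000] max=[24.600,9.800,10.400] diag=46.792


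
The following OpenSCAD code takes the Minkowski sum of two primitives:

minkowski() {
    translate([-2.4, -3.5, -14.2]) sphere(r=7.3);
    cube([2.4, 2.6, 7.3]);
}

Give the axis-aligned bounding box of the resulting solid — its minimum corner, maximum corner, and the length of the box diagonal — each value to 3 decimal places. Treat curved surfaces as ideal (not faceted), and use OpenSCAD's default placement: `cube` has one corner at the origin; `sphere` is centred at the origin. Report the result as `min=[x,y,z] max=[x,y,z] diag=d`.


min=[-9.700,-10.800,-21.500] max=[7.300,6.400,0.400] diag=32.626

A = translate([-2.4, -3.5, -14.2]) sphere(r=7.3) → bbox [-9.7,-10.8,-21.5] .. [4.9,3.8,-6.9]
B = cube([2.4, 2.6, 7.3]) → bbox [0,0,0] .. [2.4,2.6,7.3]
lo = A.lo+B.lo = [-9.7+0, -10.8+0, -21.5+0] = [-9.700,-10.800,-21.500]
hi = A.hi+B.hi = [4.9+2.4, 3.8+2.6, -6.9+7.3] = [7.300,6.400,0.400]
diag = √(17²+17.2²+21.9²) = √1064.45 = 32.626
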